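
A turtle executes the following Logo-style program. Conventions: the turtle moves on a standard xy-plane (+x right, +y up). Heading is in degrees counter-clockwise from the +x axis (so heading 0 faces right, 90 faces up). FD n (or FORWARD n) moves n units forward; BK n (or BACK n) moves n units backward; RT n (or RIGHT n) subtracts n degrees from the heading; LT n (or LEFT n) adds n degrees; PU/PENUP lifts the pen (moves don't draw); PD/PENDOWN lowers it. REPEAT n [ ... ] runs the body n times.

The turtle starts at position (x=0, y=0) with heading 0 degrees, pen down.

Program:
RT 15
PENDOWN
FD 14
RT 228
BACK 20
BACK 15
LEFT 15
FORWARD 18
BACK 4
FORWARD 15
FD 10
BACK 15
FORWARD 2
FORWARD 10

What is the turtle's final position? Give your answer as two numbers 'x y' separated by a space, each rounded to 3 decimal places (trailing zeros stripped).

Answer: 5.324 -8.055

Derivation:
Executing turtle program step by step:
Start: pos=(0,0), heading=0, pen down
RT 15: heading 0 -> 345
PD: pen down
FD 14: (0,0) -> (13.523,-3.623) [heading=345, draw]
RT 228: heading 345 -> 117
BK 20: (13.523,-3.623) -> (22.603,-21.444) [heading=117, draw]
BK 15: (22.603,-21.444) -> (29.413,-34.809) [heading=117, draw]
LT 15: heading 117 -> 132
FD 18: (29.413,-34.809) -> (17.368,-21.432) [heading=132, draw]
BK 4: (17.368,-21.432) -> (20.045,-24.405) [heading=132, draw]
FD 15: (20.045,-24.405) -> (10.008,-13.257) [heading=132, draw]
FD 10: (10.008,-13.257) -> (3.317,-5.826) [heading=132, draw]
BK 15: (3.317,-5.826) -> (13.353,-16.973) [heading=132, draw]
FD 2: (13.353,-16.973) -> (12.015,-15.487) [heading=132, draw]
FD 10: (12.015,-15.487) -> (5.324,-8.055) [heading=132, draw]
Final: pos=(5.324,-8.055), heading=132, 10 segment(s) drawn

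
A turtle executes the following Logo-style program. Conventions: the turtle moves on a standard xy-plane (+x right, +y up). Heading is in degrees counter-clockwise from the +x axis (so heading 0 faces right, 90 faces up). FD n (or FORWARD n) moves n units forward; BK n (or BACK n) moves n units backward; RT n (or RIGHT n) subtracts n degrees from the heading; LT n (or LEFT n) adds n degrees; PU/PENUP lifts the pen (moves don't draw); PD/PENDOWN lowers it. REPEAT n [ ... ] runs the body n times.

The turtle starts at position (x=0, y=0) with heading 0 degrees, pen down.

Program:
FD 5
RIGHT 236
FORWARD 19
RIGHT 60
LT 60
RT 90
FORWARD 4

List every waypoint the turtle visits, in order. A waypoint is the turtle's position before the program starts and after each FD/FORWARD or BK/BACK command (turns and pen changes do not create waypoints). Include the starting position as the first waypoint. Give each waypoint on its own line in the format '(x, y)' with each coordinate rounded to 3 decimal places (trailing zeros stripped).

Executing turtle program step by step:
Start: pos=(0,0), heading=0, pen down
FD 5: (0,0) -> (5,0) [heading=0, draw]
RT 236: heading 0 -> 124
FD 19: (5,0) -> (-5.625,15.752) [heading=124, draw]
RT 60: heading 124 -> 64
LT 60: heading 64 -> 124
RT 90: heading 124 -> 34
FD 4: (-5.625,15.752) -> (-2.309,17.988) [heading=34, draw]
Final: pos=(-2.309,17.988), heading=34, 3 segment(s) drawn
Waypoints (4 total):
(0, 0)
(5, 0)
(-5.625, 15.752)
(-2.309, 17.988)

Answer: (0, 0)
(5, 0)
(-5.625, 15.752)
(-2.309, 17.988)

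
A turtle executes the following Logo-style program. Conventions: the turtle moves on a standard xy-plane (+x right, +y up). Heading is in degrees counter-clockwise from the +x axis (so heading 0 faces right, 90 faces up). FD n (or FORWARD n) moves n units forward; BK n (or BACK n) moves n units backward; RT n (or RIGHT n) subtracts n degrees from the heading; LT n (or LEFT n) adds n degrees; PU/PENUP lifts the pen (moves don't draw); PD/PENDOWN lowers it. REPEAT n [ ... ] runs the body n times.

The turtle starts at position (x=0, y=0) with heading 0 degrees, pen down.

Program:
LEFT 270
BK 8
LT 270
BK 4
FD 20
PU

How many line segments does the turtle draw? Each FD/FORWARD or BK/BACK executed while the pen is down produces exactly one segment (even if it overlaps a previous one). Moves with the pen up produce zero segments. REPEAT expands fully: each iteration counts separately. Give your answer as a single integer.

Executing turtle program step by step:
Start: pos=(0,0), heading=0, pen down
LT 270: heading 0 -> 270
BK 8: (0,0) -> (0,8) [heading=270, draw]
LT 270: heading 270 -> 180
BK 4: (0,8) -> (4,8) [heading=180, draw]
FD 20: (4,8) -> (-16,8) [heading=180, draw]
PU: pen up
Final: pos=(-16,8), heading=180, 3 segment(s) drawn
Segments drawn: 3

Answer: 3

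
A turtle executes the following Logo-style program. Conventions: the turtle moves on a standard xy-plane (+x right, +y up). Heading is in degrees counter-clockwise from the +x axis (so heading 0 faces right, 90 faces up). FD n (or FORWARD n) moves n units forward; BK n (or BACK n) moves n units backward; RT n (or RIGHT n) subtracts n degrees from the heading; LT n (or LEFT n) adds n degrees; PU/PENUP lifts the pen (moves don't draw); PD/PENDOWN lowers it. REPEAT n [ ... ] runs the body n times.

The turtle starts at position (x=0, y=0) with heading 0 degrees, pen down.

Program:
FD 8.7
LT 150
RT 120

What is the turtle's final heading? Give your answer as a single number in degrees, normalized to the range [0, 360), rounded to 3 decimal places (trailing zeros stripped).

Executing turtle program step by step:
Start: pos=(0,0), heading=0, pen down
FD 8.7: (0,0) -> (8.7,0) [heading=0, draw]
LT 150: heading 0 -> 150
RT 120: heading 150 -> 30
Final: pos=(8.7,0), heading=30, 1 segment(s) drawn

Answer: 30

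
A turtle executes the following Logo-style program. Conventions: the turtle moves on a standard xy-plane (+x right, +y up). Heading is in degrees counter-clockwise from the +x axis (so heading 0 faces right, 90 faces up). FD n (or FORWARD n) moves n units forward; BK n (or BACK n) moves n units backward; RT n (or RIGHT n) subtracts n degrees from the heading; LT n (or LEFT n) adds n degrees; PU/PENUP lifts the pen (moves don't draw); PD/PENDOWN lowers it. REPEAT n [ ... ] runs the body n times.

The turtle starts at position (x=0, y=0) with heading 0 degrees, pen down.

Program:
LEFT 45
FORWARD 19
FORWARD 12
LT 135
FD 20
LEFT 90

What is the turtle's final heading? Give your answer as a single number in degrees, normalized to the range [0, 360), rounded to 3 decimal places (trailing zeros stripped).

Executing turtle program step by step:
Start: pos=(0,0), heading=0, pen down
LT 45: heading 0 -> 45
FD 19: (0,0) -> (13.435,13.435) [heading=45, draw]
FD 12: (13.435,13.435) -> (21.92,21.92) [heading=45, draw]
LT 135: heading 45 -> 180
FD 20: (21.92,21.92) -> (1.92,21.92) [heading=180, draw]
LT 90: heading 180 -> 270
Final: pos=(1.92,21.92), heading=270, 3 segment(s) drawn

Answer: 270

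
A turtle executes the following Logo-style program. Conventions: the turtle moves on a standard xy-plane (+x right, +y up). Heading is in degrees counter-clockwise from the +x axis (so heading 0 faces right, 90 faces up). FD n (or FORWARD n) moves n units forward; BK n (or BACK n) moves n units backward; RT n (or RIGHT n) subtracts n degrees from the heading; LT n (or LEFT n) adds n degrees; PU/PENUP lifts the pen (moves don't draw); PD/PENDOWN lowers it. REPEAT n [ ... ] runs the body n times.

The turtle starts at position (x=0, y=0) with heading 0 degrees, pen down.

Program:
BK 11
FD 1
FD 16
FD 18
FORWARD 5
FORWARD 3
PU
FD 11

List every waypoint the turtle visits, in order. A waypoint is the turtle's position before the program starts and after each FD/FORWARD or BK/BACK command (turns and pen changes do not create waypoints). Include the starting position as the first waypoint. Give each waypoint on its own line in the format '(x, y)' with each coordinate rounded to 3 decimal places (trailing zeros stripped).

Executing turtle program step by step:
Start: pos=(0,0), heading=0, pen down
BK 11: (0,0) -> (-11,0) [heading=0, draw]
FD 1: (-11,0) -> (-10,0) [heading=0, draw]
FD 16: (-10,0) -> (6,0) [heading=0, draw]
FD 18: (6,0) -> (24,0) [heading=0, draw]
FD 5: (24,0) -> (29,0) [heading=0, draw]
FD 3: (29,0) -> (32,0) [heading=0, draw]
PU: pen up
FD 11: (32,0) -> (43,0) [heading=0, move]
Final: pos=(43,0), heading=0, 6 segment(s) drawn
Waypoints (8 total):
(0, 0)
(-11, 0)
(-10, 0)
(6, 0)
(24, 0)
(29, 0)
(32, 0)
(43, 0)

Answer: (0, 0)
(-11, 0)
(-10, 0)
(6, 0)
(24, 0)
(29, 0)
(32, 0)
(43, 0)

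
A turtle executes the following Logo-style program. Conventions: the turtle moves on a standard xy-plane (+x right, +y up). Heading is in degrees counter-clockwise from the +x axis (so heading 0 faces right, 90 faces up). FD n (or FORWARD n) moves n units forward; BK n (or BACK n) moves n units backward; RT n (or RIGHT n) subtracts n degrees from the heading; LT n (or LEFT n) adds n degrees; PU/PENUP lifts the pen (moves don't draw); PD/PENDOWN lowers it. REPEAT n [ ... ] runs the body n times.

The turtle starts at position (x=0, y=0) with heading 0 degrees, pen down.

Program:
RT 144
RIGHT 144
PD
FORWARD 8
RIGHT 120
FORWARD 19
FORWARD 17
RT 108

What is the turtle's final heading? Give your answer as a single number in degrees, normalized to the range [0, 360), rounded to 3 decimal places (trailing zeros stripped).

Executing turtle program step by step:
Start: pos=(0,0), heading=0, pen down
RT 144: heading 0 -> 216
RT 144: heading 216 -> 72
PD: pen down
FD 8: (0,0) -> (2.472,7.608) [heading=72, draw]
RT 120: heading 72 -> 312
FD 19: (2.472,7.608) -> (15.186,-6.511) [heading=312, draw]
FD 17: (15.186,-6.511) -> (26.561,-19.145) [heading=312, draw]
RT 108: heading 312 -> 204
Final: pos=(26.561,-19.145), heading=204, 3 segment(s) drawn

Answer: 204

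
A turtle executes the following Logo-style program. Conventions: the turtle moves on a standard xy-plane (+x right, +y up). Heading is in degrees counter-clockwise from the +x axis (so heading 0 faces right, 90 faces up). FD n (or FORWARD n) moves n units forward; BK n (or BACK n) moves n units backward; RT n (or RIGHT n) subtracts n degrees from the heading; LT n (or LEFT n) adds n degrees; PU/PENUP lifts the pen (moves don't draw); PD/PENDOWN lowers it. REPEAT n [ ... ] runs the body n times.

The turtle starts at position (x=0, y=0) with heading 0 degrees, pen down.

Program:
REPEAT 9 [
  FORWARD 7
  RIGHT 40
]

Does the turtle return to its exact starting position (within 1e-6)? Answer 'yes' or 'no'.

Answer: yes

Derivation:
Executing turtle program step by step:
Start: pos=(0,0), heading=0, pen down
REPEAT 9 [
  -- iteration 1/9 --
  FD 7: (0,0) -> (7,0) [heading=0, draw]
  RT 40: heading 0 -> 320
  -- iteration 2/9 --
  FD 7: (7,0) -> (12.362,-4.5) [heading=320, draw]
  RT 40: heading 320 -> 280
  -- iteration 3/9 --
  FD 7: (12.362,-4.5) -> (13.578,-11.393) [heading=280, draw]
  RT 40: heading 280 -> 240
  -- iteration 4/9 --
  FD 7: (13.578,-11.393) -> (10.078,-17.455) [heading=240, draw]
  RT 40: heading 240 -> 200
  -- iteration 5/9 --
  FD 7: (10.078,-17.455) -> (3.5,-19.849) [heading=200, draw]
  RT 40: heading 200 -> 160
  -- iteration 6/9 --
  FD 7: (3.5,-19.849) -> (-3.078,-17.455) [heading=160, draw]
  RT 40: heading 160 -> 120
  -- iteration 7/9 --
  FD 7: (-3.078,-17.455) -> (-6.578,-11.393) [heading=120, draw]
  RT 40: heading 120 -> 80
  -- iteration 8/9 --
  FD 7: (-6.578,-11.393) -> (-5.362,-4.5) [heading=80, draw]
  RT 40: heading 80 -> 40
  -- iteration 9/9 --
  FD 7: (-5.362,-4.5) -> (0,0) [heading=40, draw]
  RT 40: heading 40 -> 0
]
Final: pos=(0,0), heading=0, 9 segment(s) drawn

Start position: (0, 0)
Final position: (0, 0)
Distance = 0; < 1e-6 -> CLOSED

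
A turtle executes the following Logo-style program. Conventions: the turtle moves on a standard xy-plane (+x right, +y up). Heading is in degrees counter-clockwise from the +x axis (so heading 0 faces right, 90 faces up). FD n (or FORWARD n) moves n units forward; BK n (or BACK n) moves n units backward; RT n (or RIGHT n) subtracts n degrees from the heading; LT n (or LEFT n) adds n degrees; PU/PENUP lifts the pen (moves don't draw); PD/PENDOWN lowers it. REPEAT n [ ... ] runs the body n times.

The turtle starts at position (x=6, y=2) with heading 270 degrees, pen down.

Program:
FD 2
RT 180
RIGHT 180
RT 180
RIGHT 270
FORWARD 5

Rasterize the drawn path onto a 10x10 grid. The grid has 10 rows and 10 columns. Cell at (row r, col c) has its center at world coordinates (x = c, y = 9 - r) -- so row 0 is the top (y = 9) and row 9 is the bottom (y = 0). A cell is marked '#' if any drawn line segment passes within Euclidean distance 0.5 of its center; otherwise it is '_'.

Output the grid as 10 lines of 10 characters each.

Answer: __________
__________
__________
__________
__________
__________
__________
______#___
______#___
_######___

Derivation:
Segment 0: (6,2) -> (6,0)
Segment 1: (6,0) -> (1,-0)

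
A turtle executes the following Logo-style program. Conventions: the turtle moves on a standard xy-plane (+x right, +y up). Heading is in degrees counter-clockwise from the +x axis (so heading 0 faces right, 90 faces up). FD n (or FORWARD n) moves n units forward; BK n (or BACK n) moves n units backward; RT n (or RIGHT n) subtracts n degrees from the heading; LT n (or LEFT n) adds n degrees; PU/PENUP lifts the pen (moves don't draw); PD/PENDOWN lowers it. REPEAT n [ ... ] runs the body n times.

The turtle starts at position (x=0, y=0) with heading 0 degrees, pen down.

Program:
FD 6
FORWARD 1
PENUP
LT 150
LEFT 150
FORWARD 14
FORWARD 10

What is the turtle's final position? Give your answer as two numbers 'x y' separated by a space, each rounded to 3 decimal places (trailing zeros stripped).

Answer: 19 -20.785

Derivation:
Executing turtle program step by step:
Start: pos=(0,0), heading=0, pen down
FD 6: (0,0) -> (6,0) [heading=0, draw]
FD 1: (6,0) -> (7,0) [heading=0, draw]
PU: pen up
LT 150: heading 0 -> 150
LT 150: heading 150 -> 300
FD 14: (7,0) -> (14,-12.124) [heading=300, move]
FD 10: (14,-12.124) -> (19,-20.785) [heading=300, move]
Final: pos=(19,-20.785), heading=300, 2 segment(s) drawn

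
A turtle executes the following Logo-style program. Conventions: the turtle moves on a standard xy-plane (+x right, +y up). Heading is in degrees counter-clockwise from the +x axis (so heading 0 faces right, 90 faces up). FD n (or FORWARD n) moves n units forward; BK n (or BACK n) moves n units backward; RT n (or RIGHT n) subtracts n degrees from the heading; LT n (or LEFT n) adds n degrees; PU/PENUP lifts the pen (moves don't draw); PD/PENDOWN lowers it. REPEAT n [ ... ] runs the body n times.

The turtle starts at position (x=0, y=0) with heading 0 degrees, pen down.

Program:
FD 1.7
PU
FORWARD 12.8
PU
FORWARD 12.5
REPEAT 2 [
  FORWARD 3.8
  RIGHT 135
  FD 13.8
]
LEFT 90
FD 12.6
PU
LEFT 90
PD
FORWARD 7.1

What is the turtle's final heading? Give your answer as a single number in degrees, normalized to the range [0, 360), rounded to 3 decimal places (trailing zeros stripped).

Executing turtle program step by step:
Start: pos=(0,0), heading=0, pen down
FD 1.7: (0,0) -> (1.7,0) [heading=0, draw]
PU: pen up
FD 12.8: (1.7,0) -> (14.5,0) [heading=0, move]
PU: pen up
FD 12.5: (14.5,0) -> (27,0) [heading=0, move]
REPEAT 2 [
  -- iteration 1/2 --
  FD 3.8: (27,0) -> (30.8,0) [heading=0, move]
  RT 135: heading 0 -> 225
  FD 13.8: (30.8,0) -> (21.042,-9.758) [heading=225, move]
  -- iteration 2/2 --
  FD 3.8: (21.042,-9.758) -> (18.355,-12.445) [heading=225, move]
  RT 135: heading 225 -> 90
  FD 13.8: (18.355,-12.445) -> (18.355,1.355) [heading=90, move]
]
LT 90: heading 90 -> 180
FD 12.6: (18.355,1.355) -> (5.755,1.355) [heading=180, move]
PU: pen up
LT 90: heading 180 -> 270
PD: pen down
FD 7.1: (5.755,1.355) -> (5.755,-5.745) [heading=270, draw]
Final: pos=(5.755,-5.745), heading=270, 2 segment(s) drawn

Answer: 270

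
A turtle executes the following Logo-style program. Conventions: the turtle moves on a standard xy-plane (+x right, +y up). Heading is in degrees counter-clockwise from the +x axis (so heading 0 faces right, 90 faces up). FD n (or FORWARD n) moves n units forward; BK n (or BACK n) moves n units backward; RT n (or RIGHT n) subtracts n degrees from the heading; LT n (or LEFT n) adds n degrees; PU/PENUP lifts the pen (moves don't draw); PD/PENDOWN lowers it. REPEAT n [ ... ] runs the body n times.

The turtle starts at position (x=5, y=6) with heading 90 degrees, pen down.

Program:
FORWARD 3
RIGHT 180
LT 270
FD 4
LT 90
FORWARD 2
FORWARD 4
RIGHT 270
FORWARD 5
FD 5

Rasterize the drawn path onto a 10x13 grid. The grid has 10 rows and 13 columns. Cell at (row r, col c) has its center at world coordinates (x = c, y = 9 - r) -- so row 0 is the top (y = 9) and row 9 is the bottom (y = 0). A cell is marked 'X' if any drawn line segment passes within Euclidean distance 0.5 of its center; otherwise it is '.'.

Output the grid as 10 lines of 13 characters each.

Segment 0: (5,6) -> (5,9)
Segment 1: (5,9) -> (1,9)
Segment 2: (1,9) -> (1,7)
Segment 3: (1,7) -> (1,3)
Segment 4: (1,3) -> (6,3)
Segment 5: (6,3) -> (11,3)

Answer: .XXXXX.......
.X...X.......
.X...X.......
.X...X.......
.X...........
.X...........
.XXXXXXXXXXX.
.............
.............
.............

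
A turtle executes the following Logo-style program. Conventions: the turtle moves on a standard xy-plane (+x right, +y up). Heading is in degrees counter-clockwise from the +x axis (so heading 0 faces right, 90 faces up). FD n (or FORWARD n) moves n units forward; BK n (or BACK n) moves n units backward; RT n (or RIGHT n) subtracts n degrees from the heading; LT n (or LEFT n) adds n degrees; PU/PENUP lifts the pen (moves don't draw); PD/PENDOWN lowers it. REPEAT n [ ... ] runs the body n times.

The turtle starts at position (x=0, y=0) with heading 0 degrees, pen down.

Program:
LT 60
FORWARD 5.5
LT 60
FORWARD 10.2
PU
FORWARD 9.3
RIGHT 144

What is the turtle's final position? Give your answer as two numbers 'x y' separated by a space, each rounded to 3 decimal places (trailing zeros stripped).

Executing turtle program step by step:
Start: pos=(0,0), heading=0, pen down
LT 60: heading 0 -> 60
FD 5.5: (0,0) -> (2.75,4.763) [heading=60, draw]
LT 60: heading 60 -> 120
FD 10.2: (2.75,4.763) -> (-2.35,13.597) [heading=120, draw]
PU: pen up
FD 9.3: (-2.35,13.597) -> (-7,21.651) [heading=120, move]
RT 144: heading 120 -> 336
Final: pos=(-7,21.651), heading=336, 2 segment(s) drawn

Answer: -7 21.651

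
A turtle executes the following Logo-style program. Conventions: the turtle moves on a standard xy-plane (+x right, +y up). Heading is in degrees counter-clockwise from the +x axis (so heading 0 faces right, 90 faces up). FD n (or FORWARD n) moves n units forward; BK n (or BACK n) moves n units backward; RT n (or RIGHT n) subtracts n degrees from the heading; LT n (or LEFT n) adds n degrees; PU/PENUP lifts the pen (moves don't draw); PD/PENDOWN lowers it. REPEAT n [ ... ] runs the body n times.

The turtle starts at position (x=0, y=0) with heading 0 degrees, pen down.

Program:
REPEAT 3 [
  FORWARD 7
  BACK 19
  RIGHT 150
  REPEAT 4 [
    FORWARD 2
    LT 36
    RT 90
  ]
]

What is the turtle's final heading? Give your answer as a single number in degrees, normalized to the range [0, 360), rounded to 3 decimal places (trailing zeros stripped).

Answer: 342

Derivation:
Executing turtle program step by step:
Start: pos=(0,0), heading=0, pen down
REPEAT 3 [
  -- iteration 1/3 --
  FD 7: (0,0) -> (7,0) [heading=0, draw]
  BK 19: (7,0) -> (-12,0) [heading=0, draw]
  RT 150: heading 0 -> 210
  REPEAT 4 [
    -- iteration 1/4 --
    FD 2: (-12,0) -> (-13.732,-1) [heading=210, draw]
    LT 36: heading 210 -> 246
    RT 90: heading 246 -> 156
    -- iteration 2/4 --
    FD 2: (-13.732,-1) -> (-15.559,-0.187) [heading=156, draw]
    LT 36: heading 156 -> 192
    RT 90: heading 192 -> 102
    -- iteration 3/4 --
    FD 2: (-15.559,-0.187) -> (-15.975,1.77) [heading=102, draw]
    LT 36: heading 102 -> 138
    RT 90: heading 138 -> 48
    -- iteration 4/4 --
    FD 2: (-15.975,1.77) -> (-14.637,3.256) [heading=48, draw]
    LT 36: heading 48 -> 84
    RT 90: heading 84 -> 354
  ]
  -- iteration 2/3 --
  FD 7: (-14.637,3.256) -> (-7.675,2.524) [heading=354, draw]
  BK 19: (-7.675,2.524) -> (-26.571,4.51) [heading=354, draw]
  RT 150: heading 354 -> 204
  REPEAT 4 [
    -- iteration 1/4 --
    FD 2: (-26.571,4.51) -> (-28.398,3.697) [heading=204, draw]
    LT 36: heading 204 -> 240
    RT 90: heading 240 -> 150
    -- iteration 2/4 --
    FD 2: (-28.398,3.697) -> (-30.13,4.697) [heading=150, draw]
    LT 36: heading 150 -> 186
    RT 90: heading 186 -> 96
    -- iteration 3/4 --
    FD 2: (-30.13,4.697) -> (-30.339,6.686) [heading=96, draw]
    LT 36: heading 96 -> 132
    RT 90: heading 132 -> 42
    -- iteration 4/4 --
    FD 2: (-30.339,6.686) -> (-28.853,8.024) [heading=42, draw]
    LT 36: heading 42 -> 78
    RT 90: heading 78 -> 348
  ]
  -- iteration 3/3 --
  FD 7: (-28.853,8.024) -> (-22.006,6.569) [heading=348, draw]
  BK 19: (-22.006,6.569) -> (-40.591,10.519) [heading=348, draw]
  RT 150: heading 348 -> 198
  REPEAT 4 [
    -- iteration 1/4 --
    FD 2: (-40.591,10.519) -> (-42.493,9.901) [heading=198, draw]
    LT 36: heading 198 -> 234
    RT 90: heading 234 -> 144
    -- iteration 2/4 --
    FD 2: (-42.493,9.901) -> (-44.111,11.077) [heading=144, draw]
    LT 36: heading 144 -> 180
    RT 90: heading 180 -> 90
    -- iteration 3/4 --
    FD 2: (-44.111,11.077) -> (-44.111,13.077) [heading=90, draw]
    LT 36: heading 90 -> 126
    RT 90: heading 126 -> 36
    -- iteration 4/4 --
    FD 2: (-44.111,13.077) -> (-42.493,14.252) [heading=36, draw]
    LT 36: heading 36 -> 72
    RT 90: heading 72 -> 342
  ]
]
Final: pos=(-42.493,14.252), heading=342, 18 segment(s) drawn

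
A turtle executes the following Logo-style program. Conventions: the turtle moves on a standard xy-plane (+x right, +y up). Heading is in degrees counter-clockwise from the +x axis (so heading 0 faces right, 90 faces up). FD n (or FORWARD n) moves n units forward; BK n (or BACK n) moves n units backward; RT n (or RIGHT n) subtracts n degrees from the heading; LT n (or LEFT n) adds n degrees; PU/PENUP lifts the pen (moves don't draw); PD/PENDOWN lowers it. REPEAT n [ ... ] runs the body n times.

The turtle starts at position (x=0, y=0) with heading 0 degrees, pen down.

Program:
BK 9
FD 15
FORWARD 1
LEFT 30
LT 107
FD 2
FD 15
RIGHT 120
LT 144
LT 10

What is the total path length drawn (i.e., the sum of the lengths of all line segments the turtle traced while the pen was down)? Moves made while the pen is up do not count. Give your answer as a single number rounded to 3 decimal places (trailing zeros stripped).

Executing turtle program step by step:
Start: pos=(0,0), heading=0, pen down
BK 9: (0,0) -> (-9,0) [heading=0, draw]
FD 15: (-9,0) -> (6,0) [heading=0, draw]
FD 1: (6,0) -> (7,0) [heading=0, draw]
LT 30: heading 0 -> 30
LT 107: heading 30 -> 137
FD 2: (7,0) -> (5.537,1.364) [heading=137, draw]
FD 15: (5.537,1.364) -> (-5.433,11.594) [heading=137, draw]
RT 120: heading 137 -> 17
LT 144: heading 17 -> 161
LT 10: heading 161 -> 171
Final: pos=(-5.433,11.594), heading=171, 5 segment(s) drawn

Segment lengths:
  seg 1: (0,0) -> (-9,0), length = 9
  seg 2: (-9,0) -> (6,0), length = 15
  seg 3: (6,0) -> (7,0), length = 1
  seg 4: (7,0) -> (5.537,1.364), length = 2
  seg 5: (5.537,1.364) -> (-5.433,11.594), length = 15
Total = 42

Answer: 42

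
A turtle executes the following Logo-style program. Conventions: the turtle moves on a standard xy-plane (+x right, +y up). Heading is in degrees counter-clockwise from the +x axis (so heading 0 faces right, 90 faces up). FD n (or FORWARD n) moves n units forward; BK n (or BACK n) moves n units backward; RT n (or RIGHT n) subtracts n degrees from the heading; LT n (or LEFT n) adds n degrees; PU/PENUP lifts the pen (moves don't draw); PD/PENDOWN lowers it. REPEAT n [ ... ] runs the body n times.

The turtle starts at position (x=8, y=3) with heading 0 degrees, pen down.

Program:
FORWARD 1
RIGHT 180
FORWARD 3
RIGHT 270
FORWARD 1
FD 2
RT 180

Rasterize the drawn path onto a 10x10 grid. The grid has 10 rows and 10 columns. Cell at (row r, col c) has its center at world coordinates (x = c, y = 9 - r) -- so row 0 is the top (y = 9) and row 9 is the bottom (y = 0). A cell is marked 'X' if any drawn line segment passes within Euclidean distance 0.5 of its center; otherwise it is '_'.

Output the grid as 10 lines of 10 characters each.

Answer: __________
__________
__________
__________
__________
__________
______XXXX
______X___
______X___
______X___

Derivation:
Segment 0: (8,3) -> (9,3)
Segment 1: (9,3) -> (6,3)
Segment 2: (6,3) -> (6,2)
Segment 3: (6,2) -> (6,-0)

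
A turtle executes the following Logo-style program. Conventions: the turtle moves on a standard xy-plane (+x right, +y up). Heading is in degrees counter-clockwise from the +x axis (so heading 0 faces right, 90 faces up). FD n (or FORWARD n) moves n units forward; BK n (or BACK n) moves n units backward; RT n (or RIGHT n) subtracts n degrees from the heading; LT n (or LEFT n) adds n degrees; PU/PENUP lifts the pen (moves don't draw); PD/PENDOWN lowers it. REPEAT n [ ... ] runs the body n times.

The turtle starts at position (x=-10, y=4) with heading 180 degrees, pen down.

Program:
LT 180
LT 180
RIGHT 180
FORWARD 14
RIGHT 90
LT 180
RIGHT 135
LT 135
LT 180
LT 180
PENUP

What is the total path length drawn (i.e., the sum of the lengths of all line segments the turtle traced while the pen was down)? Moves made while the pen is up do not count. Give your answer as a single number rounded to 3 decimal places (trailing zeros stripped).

Answer: 14

Derivation:
Executing turtle program step by step:
Start: pos=(-10,4), heading=180, pen down
LT 180: heading 180 -> 0
LT 180: heading 0 -> 180
RT 180: heading 180 -> 0
FD 14: (-10,4) -> (4,4) [heading=0, draw]
RT 90: heading 0 -> 270
LT 180: heading 270 -> 90
RT 135: heading 90 -> 315
LT 135: heading 315 -> 90
LT 180: heading 90 -> 270
LT 180: heading 270 -> 90
PU: pen up
Final: pos=(4,4), heading=90, 1 segment(s) drawn

Segment lengths:
  seg 1: (-10,4) -> (4,4), length = 14
Total = 14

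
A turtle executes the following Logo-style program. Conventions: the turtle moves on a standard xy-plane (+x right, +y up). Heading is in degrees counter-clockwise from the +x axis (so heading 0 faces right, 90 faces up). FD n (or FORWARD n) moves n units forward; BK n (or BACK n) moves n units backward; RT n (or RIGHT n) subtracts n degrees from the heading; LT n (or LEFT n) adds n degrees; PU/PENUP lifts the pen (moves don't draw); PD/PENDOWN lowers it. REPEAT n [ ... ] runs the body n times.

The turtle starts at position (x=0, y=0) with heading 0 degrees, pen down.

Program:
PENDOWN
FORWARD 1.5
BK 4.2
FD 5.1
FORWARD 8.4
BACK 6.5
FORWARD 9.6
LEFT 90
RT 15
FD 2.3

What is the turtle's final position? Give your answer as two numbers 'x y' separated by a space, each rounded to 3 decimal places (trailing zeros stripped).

Answer: 14.495 2.222

Derivation:
Executing turtle program step by step:
Start: pos=(0,0), heading=0, pen down
PD: pen down
FD 1.5: (0,0) -> (1.5,0) [heading=0, draw]
BK 4.2: (1.5,0) -> (-2.7,0) [heading=0, draw]
FD 5.1: (-2.7,0) -> (2.4,0) [heading=0, draw]
FD 8.4: (2.4,0) -> (10.8,0) [heading=0, draw]
BK 6.5: (10.8,0) -> (4.3,0) [heading=0, draw]
FD 9.6: (4.3,0) -> (13.9,0) [heading=0, draw]
LT 90: heading 0 -> 90
RT 15: heading 90 -> 75
FD 2.3: (13.9,0) -> (14.495,2.222) [heading=75, draw]
Final: pos=(14.495,2.222), heading=75, 7 segment(s) drawn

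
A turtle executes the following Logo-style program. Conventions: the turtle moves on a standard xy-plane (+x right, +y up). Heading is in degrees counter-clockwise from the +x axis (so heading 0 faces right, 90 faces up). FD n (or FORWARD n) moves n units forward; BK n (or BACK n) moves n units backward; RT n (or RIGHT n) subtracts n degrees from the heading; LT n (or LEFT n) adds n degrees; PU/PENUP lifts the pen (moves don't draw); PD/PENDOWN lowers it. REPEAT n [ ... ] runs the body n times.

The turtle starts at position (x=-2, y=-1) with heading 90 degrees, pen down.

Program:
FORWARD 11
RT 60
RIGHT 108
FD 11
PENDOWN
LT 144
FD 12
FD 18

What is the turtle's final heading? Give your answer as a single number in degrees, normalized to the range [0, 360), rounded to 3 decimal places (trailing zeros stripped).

Answer: 66

Derivation:
Executing turtle program step by step:
Start: pos=(-2,-1), heading=90, pen down
FD 11: (-2,-1) -> (-2,10) [heading=90, draw]
RT 60: heading 90 -> 30
RT 108: heading 30 -> 282
FD 11: (-2,10) -> (0.287,-0.76) [heading=282, draw]
PD: pen down
LT 144: heading 282 -> 66
FD 12: (0.287,-0.76) -> (5.168,10.203) [heading=66, draw]
FD 18: (5.168,10.203) -> (12.489,26.647) [heading=66, draw]
Final: pos=(12.489,26.647), heading=66, 4 segment(s) drawn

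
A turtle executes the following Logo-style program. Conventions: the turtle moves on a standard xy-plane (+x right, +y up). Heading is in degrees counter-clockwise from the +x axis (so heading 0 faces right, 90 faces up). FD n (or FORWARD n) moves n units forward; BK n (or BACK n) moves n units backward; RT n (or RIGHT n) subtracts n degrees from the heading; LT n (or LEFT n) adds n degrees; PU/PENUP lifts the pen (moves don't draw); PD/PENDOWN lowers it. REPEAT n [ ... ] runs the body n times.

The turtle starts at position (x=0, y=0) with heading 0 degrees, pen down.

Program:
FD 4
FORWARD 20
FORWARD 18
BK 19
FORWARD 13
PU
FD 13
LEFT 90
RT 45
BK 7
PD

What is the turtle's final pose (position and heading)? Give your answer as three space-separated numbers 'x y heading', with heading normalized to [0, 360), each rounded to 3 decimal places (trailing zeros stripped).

Answer: 44.05 -4.95 45

Derivation:
Executing turtle program step by step:
Start: pos=(0,0), heading=0, pen down
FD 4: (0,0) -> (4,0) [heading=0, draw]
FD 20: (4,0) -> (24,0) [heading=0, draw]
FD 18: (24,0) -> (42,0) [heading=0, draw]
BK 19: (42,0) -> (23,0) [heading=0, draw]
FD 13: (23,0) -> (36,0) [heading=0, draw]
PU: pen up
FD 13: (36,0) -> (49,0) [heading=0, move]
LT 90: heading 0 -> 90
RT 45: heading 90 -> 45
BK 7: (49,0) -> (44.05,-4.95) [heading=45, move]
PD: pen down
Final: pos=(44.05,-4.95), heading=45, 5 segment(s) drawn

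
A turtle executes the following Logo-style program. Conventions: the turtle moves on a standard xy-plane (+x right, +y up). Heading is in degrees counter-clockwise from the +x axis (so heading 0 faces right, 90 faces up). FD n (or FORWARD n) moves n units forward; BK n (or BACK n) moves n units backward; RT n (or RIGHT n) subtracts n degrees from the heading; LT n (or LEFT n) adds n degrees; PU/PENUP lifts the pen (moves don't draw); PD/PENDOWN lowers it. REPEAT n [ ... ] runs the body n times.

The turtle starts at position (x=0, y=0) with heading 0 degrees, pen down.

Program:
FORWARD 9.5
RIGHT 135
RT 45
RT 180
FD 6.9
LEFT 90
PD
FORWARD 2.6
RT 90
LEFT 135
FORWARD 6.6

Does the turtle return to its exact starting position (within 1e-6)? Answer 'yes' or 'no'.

Executing turtle program step by step:
Start: pos=(0,0), heading=0, pen down
FD 9.5: (0,0) -> (9.5,0) [heading=0, draw]
RT 135: heading 0 -> 225
RT 45: heading 225 -> 180
RT 180: heading 180 -> 0
FD 6.9: (9.5,0) -> (16.4,0) [heading=0, draw]
LT 90: heading 0 -> 90
PD: pen down
FD 2.6: (16.4,0) -> (16.4,2.6) [heading=90, draw]
RT 90: heading 90 -> 0
LT 135: heading 0 -> 135
FD 6.6: (16.4,2.6) -> (11.733,7.267) [heading=135, draw]
Final: pos=(11.733,7.267), heading=135, 4 segment(s) drawn

Start position: (0, 0)
Final position: (11.733, 7.267)
Distance = 13.801; >= 1e-6 -> NOT closed

Answer: no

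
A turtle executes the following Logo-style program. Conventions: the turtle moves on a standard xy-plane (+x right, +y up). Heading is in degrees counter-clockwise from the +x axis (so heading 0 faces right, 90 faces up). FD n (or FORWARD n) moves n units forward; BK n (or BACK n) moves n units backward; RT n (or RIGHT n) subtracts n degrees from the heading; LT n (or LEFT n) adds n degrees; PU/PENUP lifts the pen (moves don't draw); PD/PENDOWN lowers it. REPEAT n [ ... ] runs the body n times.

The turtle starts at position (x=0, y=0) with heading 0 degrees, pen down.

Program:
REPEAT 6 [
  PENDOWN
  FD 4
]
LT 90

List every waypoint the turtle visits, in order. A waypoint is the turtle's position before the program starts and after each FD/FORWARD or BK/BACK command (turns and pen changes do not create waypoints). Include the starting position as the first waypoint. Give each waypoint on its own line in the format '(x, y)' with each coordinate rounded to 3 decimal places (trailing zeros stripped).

Answer: (0, 0)
(4, 0)
(8, 0)
(12, 0)
(16, 0)
(20, 0)
(24, 0)

Derivation:
Executing turtle program step by step:
Start: pos=(0,0), heading=0, pen down
REPEAT 6 [
  -- iteration 1/6 --
  PD: pen down
  FD 4: (0,0) -> (4,0) [heading=0, draw]
  -- iteration 2/6 --
  PD: pen down
  FD 4: (4,0) -> (8,0) [heading=0, draw]
  -- iteration 3/6 --
  PD: pen down
  FD 4: (8,0) -> (12,0) [heading=0, draw]
  -- iteration 4/6 --
  PD: pen down
  FD 4: (12,0) -> (16,0) [heading=0, draw]
  -- iteration 5/6 --
  PD: pen down
  FD 4: (16,0) -> (20,0) [heading=0, draw]
  -- iteration 6/6 --
  PD: pen down
  FD 4: (20,0) -> (24,0) [heading=0, draw]
]
LT 90: heading 0 -> 90
Final: pos=(24,0), heading=90, 6 segment(s) drawn
Waypoints (7 total):
(0, 0)
(4, 0)
(8, 0)
(12, 0)
(16, 0)
(20, 0)
(24, 0)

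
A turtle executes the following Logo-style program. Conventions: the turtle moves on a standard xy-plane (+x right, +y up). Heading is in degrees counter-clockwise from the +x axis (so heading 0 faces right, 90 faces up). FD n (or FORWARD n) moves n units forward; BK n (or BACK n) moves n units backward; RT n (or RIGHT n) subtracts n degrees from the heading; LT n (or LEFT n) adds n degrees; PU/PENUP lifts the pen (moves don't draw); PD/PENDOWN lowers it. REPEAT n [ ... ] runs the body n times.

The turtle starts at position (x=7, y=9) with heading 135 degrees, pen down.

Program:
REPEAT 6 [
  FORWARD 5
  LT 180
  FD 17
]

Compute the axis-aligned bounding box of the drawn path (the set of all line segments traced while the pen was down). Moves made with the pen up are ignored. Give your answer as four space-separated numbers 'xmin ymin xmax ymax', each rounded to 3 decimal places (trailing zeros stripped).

Answer: 3.464 -3.021 19.021 12.536

Derivation:
Executing turtle program step by step:
Start: pos=(7,9), heading=135, pen down
REPEAT 6 [
  -- iteration 1/6 --
  FD 5: (7,9) -> (3.464,12.536) [heading=135, draw]
  LT 180: heading 135 -> 315
  FD 17: (3.464,12.536) -> (15.485,0.515) [heading=315, draw]
  -- iteration 2/6 --
  FD 5: (15.485,0.515) -> (19.021,-3.021) [heading=315, draw]
  LT 180: heading 315 -> 135
  FD 17: (19.021,-3.021) -> (7,9) [heading=135, draw]
  -- iteration 3/6 --
  FD 5: (7,9) -> (3.464,12.536) [heading=135, draw]
  LT 180: heading 135 -> 315
  FD 17: (3.464,12.536) -> (15.485,0.515) [heading=315, draw]
  -- iteration 4/6 --
  FD 5: (15.485,0.515) -> (19.021,-3.021) [heading=315, draw]
  LT 180: heading 315 -> 135
  FD 17: (19.021,-3.021) -> (7,9) [heading=135, draw]
  -- iteration 5/6 --
  FD 5: (7,9) -> (3.464,12.536) [heading=135, draw]
  LT 180: heading 135 -> 315
  FD 17: (3.464,12.536) -> (15.485,0.515) [heading=315, draw]
  -- iteration 6/6 --
  FD 5: (15.485,0.515) -> (19.021,-3.021) [heading=315, draw]
  LT 180: heading 315 -> 135
  FD 17: (19.021,-3.021) -> (7,9) [heading=135, draw]
]
Final: pos=(7,9), heading=135, 12 segment(s) drawn

Segment endpoints: x in {3.464, 3.464, 3.464, 7, 7, 7, 7, 15.485, 15.485, 15.485, 19.021, 19.021, 19.021}, y in {-3.021, -3.021, -3.021, 0.515, 0.515, 0.515, 9, 9, 9, 9, 12.536, 12.536, 12.536}
xmin=3.464, ymin=-3.021, xmax=19.021, ymax=12.536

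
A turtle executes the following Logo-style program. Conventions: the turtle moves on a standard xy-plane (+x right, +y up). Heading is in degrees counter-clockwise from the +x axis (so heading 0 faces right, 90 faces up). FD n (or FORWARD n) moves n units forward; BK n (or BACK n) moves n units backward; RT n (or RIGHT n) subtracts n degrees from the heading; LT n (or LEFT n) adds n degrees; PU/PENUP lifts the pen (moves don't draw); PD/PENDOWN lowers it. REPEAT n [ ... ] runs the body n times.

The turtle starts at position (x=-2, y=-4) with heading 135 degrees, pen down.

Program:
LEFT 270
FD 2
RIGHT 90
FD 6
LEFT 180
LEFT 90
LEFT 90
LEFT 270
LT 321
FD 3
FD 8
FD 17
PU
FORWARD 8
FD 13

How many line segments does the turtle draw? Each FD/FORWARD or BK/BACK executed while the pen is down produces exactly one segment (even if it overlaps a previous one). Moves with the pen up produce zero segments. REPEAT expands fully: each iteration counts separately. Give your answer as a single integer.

Executing turtle program step by step:
Start: pos=(-2,-4), heading=135, pen down
LT 270: heading 135 -> 45
FD 2: (-2,-4) -> (-0.586,-2.586) [heading=45, draw]
RT 90: heading 45 -> 315
FD 6: (-0.586,-2.586) -> (3.657,-6.828) [heading=315, draw]
LT 180: heading 315 -> 135
LT 90: heading 135 -> 225
LT 90: heading 225 -> 315
LT 270: heading 315 -> 225
LT 321: heading 225 -> 186
FD 3: (3.657,-6.828) -> (0.673,-7.142) [heading=186, draw]
FD 8: (0.673,-7.142) -> (-7.283,-7.978) [heading=186, draw]
FD 17: (-7.283,-7.978) -> (-24.19,-9.755) [heading=186, draw]
PU: pen up
FD 8: (-24.19,-9.755) -> (-32.146,-10.591) [heading=186, move]
FD 13: (-32.146,-10.591) -> (-45.075,-11.95) [heading=186, move]
Final: pos=(-45.075,-11.95), heading=186, 5 segment(s) drawn
Segments drawn: 5

Answer: 5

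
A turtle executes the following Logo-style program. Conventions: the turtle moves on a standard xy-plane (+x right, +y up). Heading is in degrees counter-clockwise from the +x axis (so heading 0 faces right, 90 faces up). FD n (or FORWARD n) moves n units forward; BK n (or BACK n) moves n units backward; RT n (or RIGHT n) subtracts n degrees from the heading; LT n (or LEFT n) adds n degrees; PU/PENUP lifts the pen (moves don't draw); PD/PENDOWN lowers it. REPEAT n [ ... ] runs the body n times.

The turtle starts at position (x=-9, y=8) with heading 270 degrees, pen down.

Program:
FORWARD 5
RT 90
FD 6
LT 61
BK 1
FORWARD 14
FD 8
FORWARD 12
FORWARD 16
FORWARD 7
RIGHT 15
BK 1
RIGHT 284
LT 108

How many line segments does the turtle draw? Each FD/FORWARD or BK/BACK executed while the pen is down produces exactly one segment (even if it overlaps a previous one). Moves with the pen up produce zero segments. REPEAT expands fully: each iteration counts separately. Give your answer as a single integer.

Answer: 9

Derivation:
Executing turtle program step by step:
Start: pos=(-9,8), heading=270, pen down
FD 5: (-9,8) -> (-9,3) [heading=270, draw]
RT 90: heading 270 -> 180
FD 6: (-9,3) -> (-15,3) [heading=180, draw]
LT 61: heading 180 -> 241
BK 1: (-15,3) -> (-14.515,3.875) [heading=241, draw]
FD 14: (-14.515,3.875) -> (-21.303,-8.37) [heading=241, draw]
FD 8: (-21.303,-8.37) -> (-25.181,-15.367) [heading=241, draw]
FD 12: (-25.181,-15.367) -> (-30.999,-25.862) [heading=241, draw]
FD 16: (-30.999,-25.862) -> (-38.756,-39.856) [heading=241, draw]
FD 7: (-38.756,-39.856) -> (-42.149,-45.979) [heading=241, draw]
RT 15: heading 241 -> 226
BK 1: (-42.149,-45.979) -> (-41.455,-45.259) [heading=226, draw]
RT 284: heading 226 -> 302
LT 108: heading 302 -> 50
Final: pos=(-41.455,-45.259), heading=50, 9 segment(s) drawn
Segments drawn: 9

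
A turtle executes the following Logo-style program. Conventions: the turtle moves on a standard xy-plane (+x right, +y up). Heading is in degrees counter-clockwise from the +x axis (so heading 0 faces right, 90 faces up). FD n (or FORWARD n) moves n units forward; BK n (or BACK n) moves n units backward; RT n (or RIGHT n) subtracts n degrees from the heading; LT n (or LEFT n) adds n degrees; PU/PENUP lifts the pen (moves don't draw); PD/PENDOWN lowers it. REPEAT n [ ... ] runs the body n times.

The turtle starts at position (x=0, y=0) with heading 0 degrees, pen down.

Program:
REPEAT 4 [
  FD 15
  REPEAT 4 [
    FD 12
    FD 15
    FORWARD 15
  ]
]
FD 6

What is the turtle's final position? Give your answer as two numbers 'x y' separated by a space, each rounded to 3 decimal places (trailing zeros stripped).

Executing turtle program step by step:
Start: pos=(0,0), heading=0, pen down
REPEAT 4 [
  -- iteration 1/4 --
  FD 15: (0,0) -> (15,0) [heading=0, draw]
  REPEAT 4 [
    -- iteration 1/4 --
    FD 12: (15,0) -> (27,0) [heading=0, draw]
    FD 15: (27,0) -> (42,0) [heading=0, draw]
    FD 15: (42,0) -> (57,0) [heading=0, draw]
    -- iteration 2/4 --
    FD 12: (57,0) -> (69,0) [heading=0, draw]
    FD 15: (69,0) -> (84,0) [heading=0, draw]
    FD 15: (84,0) -> (99,0) [heading=0, draw]
    -- iteration 3/4 --
    FD 12: (99,0) -> (111,0) [heading=0, draw]
    FD 15: (111,0) -> (126,0) [heading=0, draw]
    FD 15: (126,0) -> (141,0) [heading=0, draw]
    -- iteration 4/4 --
    FD 12: (141,0) -> (153,0) [heading=0, draw]
    FD 15: (153,0) -> (168,0) [heading=0, draw]
    FD 15: (168,0) -> (183,0) [heading=0, draw]
  ]
  -- iteration 2/4 --
  FD 15: (183,0) -> (198,0) [heading=0, draw]
  REPEAT 4 [
    -- iteration 1/4 --
    FD 12: (198,0) -> (210,0) [heading=0, draw]
    FD 15: (210,0) -> (225,0) [heading=0, draw]
    FD 15: (225,0) -> (240,0) [heading=0, draw]
    -- iteration 2/4 --
    FD 12: (240,0) -> (252,0) [heading=0, draw]
    FD 15: (252,0) -> (267,0) [heading=0, draw]
    FD 15: (267,0) -> (282,0) [heading=0, draw]
    -- iteration 3/4 --
    FD 12: (282,0) -> (294,0) [heading=0, draw]
    FD 15: (294,0) -> (309,0) [heading=0, draw]
    FD 15: (309,0) -> (324,0) [heading=0, draw]
    -- iteration 4/4 --
    FD 12: (324,0) -> (336,0) [heading=0, draw]
    FD 15: (336,0) -> (351,0) [heading=0, draw]
    FD 15: (351,0) -> (366,0) [heading=0, draw]
  ]
  -- iteration 3/4 --
  FD 15: (366,0) -> (381,0) [heading=0, draw]
  REPEAT 4 [
    -- iteration 1/4 --
    FD 12: (381,0) -> (393,0) [heading=0, draw]
    FD 15: (393,0) -> (408,0) [heading=0, draw]
    FD 15: (408,0) -> (423,0) [heading=0, draw]
    -- iteration 2/4 --
    FD 12: (423,0) -> (435,0) [heading=0, draw]
    FD 15: (435,0) -> (450,0) [heading=0, draw]
    FD 15: (450,0) -> (465,0) [heading=0, draw]
    -- iteration 3/4 --
    FD 12: (465,0) -> (477,0) [heading=0, draw]
    FD 15: (477,0) -> (492,0) [heading=0, draw]
    FD 15: (492,0) -> (507,0) [heading=0, draw]
    -- iteration 4/4 --
    FD 12: (507,0) -> (519,0) [heading=0, draw]
    FD 15: (519,0) -> (534,0) [heading=0, draw]
    FD 15: (534,0) -> (549,0) [heading=0, draw]
  ]
  -- iteration 4/4 --
  FD 15: (549,0) -> (564,0) [heading=0, draw]
  REPEAT 4 [
    -- iteration 1/4 --
    FD 12: (564,0) -> (576,0) [heading=0, draw]
    FD 15: (576,0) -> (591,0) [heading=0, draw]
    FD 15: (591,0) -> (606,0) [heading=0, draw]
    -- iteration 2/4 --
    FD 12: (606,0) -> (618,0) [heading=0, draw]
    FD 15: (618,0) -> (633,0) [heading=0, draw]
    FD 15: (633,0) -> (648,0) [heading=0, draw]
    -- iteration 3/4 --
    FD 12: (648,0) -> (660,0) [heading=0, draw]
    FD 15: (660,0) -> (675,0) [heading=0, draw]
    FD 15: (675,0) -> (690,0) [heading=0, draw]
    -- iteration 4/4 --
    FD 12: (690,0) -> (702,0) [heading=0, draw]
    FD 15: (702,0) -> (717,0) [heading=0, draw]
    FD 15: (717,0) -> (732,0) [heading=0, draw]
  ]
]
FD 6: (732,0) -> (738,0) [heading=0, draw]
Final: pos=(738,0), heading=0, 53 segment(s) drawn

Answer: 738 0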